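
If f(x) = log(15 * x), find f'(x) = 1/x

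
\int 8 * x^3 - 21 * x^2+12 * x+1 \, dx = 2*x^4 - 7*x^3 + 6*x^2 + x + C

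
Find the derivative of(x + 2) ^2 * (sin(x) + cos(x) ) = -x^2*sin(x) + x^2*cos(x) - 2*x*sin(x) + 6*x*cos(x) + 8*cos(x)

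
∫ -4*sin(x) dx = 4*cos(x) + C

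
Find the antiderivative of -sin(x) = cos(x) + C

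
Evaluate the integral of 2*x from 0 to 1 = 1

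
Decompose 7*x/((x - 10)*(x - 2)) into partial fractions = -7/(4*(x - 2)) + 35/(4*(x - 10))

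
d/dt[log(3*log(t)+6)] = 1/(t*log(t) + 2*t)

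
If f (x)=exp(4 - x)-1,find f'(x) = -exp(4 - x)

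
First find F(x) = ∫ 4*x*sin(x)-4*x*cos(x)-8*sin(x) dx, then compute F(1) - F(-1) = -8*cos(1) + 8*sin(1)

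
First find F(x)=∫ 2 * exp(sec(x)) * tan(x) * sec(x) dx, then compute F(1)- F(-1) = 0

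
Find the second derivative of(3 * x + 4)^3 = 162*x + 216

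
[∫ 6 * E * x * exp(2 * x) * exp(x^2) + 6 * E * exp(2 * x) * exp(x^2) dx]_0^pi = -3*E + 3*exp((1 + pi)^2)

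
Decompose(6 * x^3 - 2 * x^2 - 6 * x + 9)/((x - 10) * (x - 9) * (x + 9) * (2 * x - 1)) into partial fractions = 50/(6137*(2*x - 1)) + 497/(722*(x + 9)) - 463/(34*(x - 9)) + 5749/(361*(x - 10))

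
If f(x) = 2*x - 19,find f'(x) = 2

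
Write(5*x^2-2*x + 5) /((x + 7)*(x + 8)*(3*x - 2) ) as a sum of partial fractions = 53/(598*(3*x - 2)) + 341/(26*(x + 8)) - 264/(23*(x + 7))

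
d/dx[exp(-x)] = -exp(-x)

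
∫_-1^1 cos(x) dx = 2*sin(1)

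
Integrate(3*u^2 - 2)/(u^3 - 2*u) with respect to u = log(u*(u^2 - 2)) + C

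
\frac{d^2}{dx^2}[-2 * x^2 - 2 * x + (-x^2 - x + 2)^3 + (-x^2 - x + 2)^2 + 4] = -30*x^4 - 60*x^3 + 48*x^2 + 78*x - 22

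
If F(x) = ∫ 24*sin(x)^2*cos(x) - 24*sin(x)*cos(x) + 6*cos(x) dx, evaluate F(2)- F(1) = -(-1 + 2*sin(1))^3 + (-1 + 2*sin(2))^3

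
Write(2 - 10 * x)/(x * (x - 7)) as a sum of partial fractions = -68/(7*(x - 7)) - 2/(7*x)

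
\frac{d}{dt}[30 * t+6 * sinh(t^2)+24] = 12*t*cosh(t^2) + 30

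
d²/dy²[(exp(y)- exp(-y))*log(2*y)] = (y^2*exp(2*y)*log(y) + y^2*exp(2*y)*log(2) - y^2*log(y) - y^2*log(2) + 2*y*exp(2*y) + 2*y - exp(2*y) + 1)*exp(-y)/y^2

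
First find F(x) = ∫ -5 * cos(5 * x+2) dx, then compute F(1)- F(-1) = -sin(7) - sin(3)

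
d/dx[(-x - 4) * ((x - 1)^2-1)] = -3*x^2 - 4*x + 8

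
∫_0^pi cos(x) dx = 0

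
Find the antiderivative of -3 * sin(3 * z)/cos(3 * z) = log(cos(3*z)) + C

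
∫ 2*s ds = s^2 + C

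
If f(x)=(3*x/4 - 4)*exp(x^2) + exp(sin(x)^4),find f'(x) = 3*x^2*exp(x^2)/2 - 8*x*exp(x^2) + 3*exp(x^2)/4 + 4*exp(sin(x)^4)*sin(x)^3*cos(x)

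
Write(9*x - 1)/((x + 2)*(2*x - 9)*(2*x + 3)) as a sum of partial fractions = 29/(12*(2*x + 3)) + 79/(156*(2*x - 9)) - 19/(13*(x + 2))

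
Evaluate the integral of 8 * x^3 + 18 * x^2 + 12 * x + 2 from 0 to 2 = 108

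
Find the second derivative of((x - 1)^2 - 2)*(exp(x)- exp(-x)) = (x^2*exp(2*x) - x^2 + 2*x*exp(2*x) + 6*x - 3*exp(2*x) - 5)*exp(-x)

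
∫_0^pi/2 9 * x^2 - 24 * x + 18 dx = 3*pi*((-2 + pi/2)^2 + 2)/2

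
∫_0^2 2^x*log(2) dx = 3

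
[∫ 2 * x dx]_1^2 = 3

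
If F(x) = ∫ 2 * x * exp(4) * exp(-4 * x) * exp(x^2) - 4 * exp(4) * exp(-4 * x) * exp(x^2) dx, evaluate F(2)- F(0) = 1 - exp(4)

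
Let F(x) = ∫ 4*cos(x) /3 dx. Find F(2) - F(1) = -4*sin(1)/3 + 4*sin(2)/3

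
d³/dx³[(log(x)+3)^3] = (6*log(x)^2 + 18*log(x) + 6)/x^3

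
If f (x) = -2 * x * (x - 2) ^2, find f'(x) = -6*x^2 + 16*x - 8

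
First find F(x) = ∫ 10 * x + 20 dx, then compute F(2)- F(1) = 35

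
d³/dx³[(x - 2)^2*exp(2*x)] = 8*x^2*exp(2*x) - 8*x*exp(2*x) - 4*exp(2*x)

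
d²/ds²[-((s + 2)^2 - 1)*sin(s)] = s^2*sin(s) + 4*s*sin(s) - 4*s*cos(s) + sin(s) - 8*cos(s)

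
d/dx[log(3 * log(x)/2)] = 1/(x*log(x))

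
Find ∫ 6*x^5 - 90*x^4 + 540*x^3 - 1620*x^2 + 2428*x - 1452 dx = x^6 - 18*x^5 + 135*x^4 - 540*x^3 + 1214*x^2 - 1452*x + C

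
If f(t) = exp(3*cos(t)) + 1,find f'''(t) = 3*(-9*sin(t)^2 + 9*cos(t) + 1)*exp(3*cos(t))*sin(t)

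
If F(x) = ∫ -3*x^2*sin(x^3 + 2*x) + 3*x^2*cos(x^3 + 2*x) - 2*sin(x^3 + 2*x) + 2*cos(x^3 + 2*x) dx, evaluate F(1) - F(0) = -1 + cos(3) + sin(3)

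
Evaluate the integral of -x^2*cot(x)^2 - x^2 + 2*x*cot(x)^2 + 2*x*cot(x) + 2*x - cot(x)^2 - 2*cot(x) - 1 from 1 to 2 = cot(2)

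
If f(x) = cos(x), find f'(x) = -sin(x)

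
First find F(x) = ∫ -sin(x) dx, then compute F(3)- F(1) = cos(3) - cos(1)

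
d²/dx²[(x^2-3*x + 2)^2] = 12*x^2 - 36*x + 26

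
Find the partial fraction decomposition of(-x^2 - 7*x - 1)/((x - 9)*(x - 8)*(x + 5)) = 9/(182*(x + 5)) + 121/(13*(x - 8)) - 145/(14*(x - 9))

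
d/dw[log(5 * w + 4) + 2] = 5/(5*w + 4)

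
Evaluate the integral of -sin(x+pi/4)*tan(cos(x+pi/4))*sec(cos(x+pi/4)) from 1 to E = -sec(cos(pi/4 + 1)) + sec(cos(pi/4 + E))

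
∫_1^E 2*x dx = -1 + exp(2)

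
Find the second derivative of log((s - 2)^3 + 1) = (-3*s^4 + 24*s^3 - 72*s^2 + 102*s - 60)/(s^6 - 12*s^5 + 60*s^4 - 158*s^3 + 228*s^2 - 168*s + 49)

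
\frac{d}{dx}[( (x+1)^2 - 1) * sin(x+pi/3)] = x^2*cos(x + pi/3) + 2*sqrt(2)*x*cos(x + pi/12) + 2*sin(x + pi/3)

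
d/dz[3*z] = 3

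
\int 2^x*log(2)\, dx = 2^x + C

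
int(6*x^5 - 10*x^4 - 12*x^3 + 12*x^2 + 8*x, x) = x^6 - 2*x^5 - 3*x^4 + 4*x^3 + 4*x^2 + C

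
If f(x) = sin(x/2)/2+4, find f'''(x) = -cos(x/2)/16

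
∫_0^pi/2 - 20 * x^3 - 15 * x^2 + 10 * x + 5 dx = 5*pi*(-pi^3/8 - pi^2/4 + 1 + pi/2)/2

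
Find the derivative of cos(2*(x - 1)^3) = -6*(x - 1)^2*sin(2*x^3 - 6*x^2 + 6*x - 2)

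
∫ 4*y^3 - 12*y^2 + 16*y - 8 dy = y^4 - 4*y^3 + 8*y^2 - 8*y + C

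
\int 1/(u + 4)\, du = log(u + 4) + C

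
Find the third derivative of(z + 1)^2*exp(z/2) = z^2*exp(z/2)/8 + 7*z*exp(z/2)/4 + 37*exp(z/2)/8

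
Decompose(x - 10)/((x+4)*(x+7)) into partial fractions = 17/(3*(x + 7)) - 14/(3*(x + 4))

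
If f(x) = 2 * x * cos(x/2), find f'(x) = -x*sin(x/2) + 2*cos(x/2)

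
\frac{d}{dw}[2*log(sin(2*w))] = 4/tan(2*w)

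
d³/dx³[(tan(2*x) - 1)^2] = 192*tan(2*x)^5 - 96*tan(2*x)^4 + 320*tan(2*x)^3 - 128*tan(2*x)^2 + 128*tan(2*x) - 32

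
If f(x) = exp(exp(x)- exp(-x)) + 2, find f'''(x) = (exp(exp(x) - exp(-x)) - 3*exp(x + exp(x) - exp(-x)) + 4*exp(2*x + exp(x) - exp(-x)) + 4*exp(4*x + exp(x) - exp(-x)) + 3*exp(5*x + exp(x) - exp(-x)) + exp(6*x + exp(x) - exp(-x)))*exp(-3*x)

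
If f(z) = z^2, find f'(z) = 2*z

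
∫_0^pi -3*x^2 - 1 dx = -pi^3 - pi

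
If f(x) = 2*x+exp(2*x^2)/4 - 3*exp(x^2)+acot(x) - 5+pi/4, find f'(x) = (x^3*exp(2*x^2) - 6*x^3*exp(x^2) + 2*x^2 + x*exp(2*x^2) - 6*x*exp(x^2) + 1)/(x^2 + 1)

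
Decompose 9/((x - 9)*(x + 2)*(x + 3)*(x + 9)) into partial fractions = -1/(84*(x + 9)) + 1/(8*(x + 3)) - 9/(77*(x + 2)) + 1/(264*(x - 9))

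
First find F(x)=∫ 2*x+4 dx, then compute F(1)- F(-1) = 8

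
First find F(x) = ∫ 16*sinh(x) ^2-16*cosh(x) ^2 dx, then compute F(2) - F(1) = -16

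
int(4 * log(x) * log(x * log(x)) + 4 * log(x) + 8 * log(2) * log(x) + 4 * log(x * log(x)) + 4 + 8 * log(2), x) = 4*x*log(x)*log(4*x*log(x)) + C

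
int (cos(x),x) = sin(x) + C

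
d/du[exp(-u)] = -exp(-u)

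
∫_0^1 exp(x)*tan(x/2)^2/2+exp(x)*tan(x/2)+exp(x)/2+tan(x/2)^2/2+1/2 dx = (1 + E)*tan(1/2)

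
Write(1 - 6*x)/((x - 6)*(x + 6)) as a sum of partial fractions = -37/(12*(x + 6)) - 35/(12*(x - 6))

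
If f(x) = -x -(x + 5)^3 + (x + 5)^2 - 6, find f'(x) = -3*x^2 - 28*x - 66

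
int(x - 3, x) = x^2/2 - 3*x + C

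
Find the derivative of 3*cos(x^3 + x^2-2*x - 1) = 3*(-3*x^2 - 2*x + 2)*sin(x^3 + x^2 - 2*x - 1)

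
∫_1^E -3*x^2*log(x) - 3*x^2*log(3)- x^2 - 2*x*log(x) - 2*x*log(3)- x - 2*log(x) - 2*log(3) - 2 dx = (-exp(3) - exp(2) - 2*E)*log(3*E) + 4*log(3)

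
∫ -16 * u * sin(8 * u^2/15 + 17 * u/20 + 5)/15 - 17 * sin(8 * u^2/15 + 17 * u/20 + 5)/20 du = cos(8*u^2/15 + 17*u/20 + 5) + C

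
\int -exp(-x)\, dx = exp(-x) + C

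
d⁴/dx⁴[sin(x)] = sin(x)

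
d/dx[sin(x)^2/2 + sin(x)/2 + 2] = (sin(x) + 1/2)*cos(x)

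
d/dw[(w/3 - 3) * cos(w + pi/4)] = -w*sin(w + pi/4)/3 + 3*sin(w + pi/4) + cos(w + pi/4)/3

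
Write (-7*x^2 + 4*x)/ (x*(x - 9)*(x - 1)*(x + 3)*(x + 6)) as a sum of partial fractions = -46/(315*(x + 6)) + 25/(144*(x + 3)) + 3/(224*(x - 1)) - 59/(1440*(x - 9))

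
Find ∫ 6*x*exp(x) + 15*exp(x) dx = (6*x + 9)*exp(x) + C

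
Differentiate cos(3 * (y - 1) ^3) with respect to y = -9*(y - 1)^2*sin(3*y^3 - 9*y^2 + 9*y - 3)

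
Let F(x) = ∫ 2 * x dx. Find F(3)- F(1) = 8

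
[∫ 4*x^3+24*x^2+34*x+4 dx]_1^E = -3*(2 + E)^2 - 22 + (-2 + (2 + E)^2)^2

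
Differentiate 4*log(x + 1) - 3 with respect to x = 4/(x + 1)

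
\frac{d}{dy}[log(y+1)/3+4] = 1/(3*y + 3)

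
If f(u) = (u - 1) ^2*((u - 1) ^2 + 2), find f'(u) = 4*u^3 - 12*u^2 + 16*u - 8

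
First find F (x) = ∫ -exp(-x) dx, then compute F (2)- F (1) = -exp(-1) + exp(-2)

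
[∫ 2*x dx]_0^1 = 1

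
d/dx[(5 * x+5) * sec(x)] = 5*x*tan(x)*sec(x) + 5*tan(x)*sec(x) + 5*sec(x)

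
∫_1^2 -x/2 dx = -3/4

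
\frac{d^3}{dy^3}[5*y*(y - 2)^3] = 120*y - 180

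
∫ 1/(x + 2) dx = log(3*x + 6) + C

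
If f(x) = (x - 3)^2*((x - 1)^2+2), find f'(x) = 4*x^3 - 24*x^2 + 48*x - 36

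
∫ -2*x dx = -x^2 + C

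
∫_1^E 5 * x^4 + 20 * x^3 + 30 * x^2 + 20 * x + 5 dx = -32 + (1 + E)^5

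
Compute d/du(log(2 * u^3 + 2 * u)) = (3*u^2 + 1)/(u^3 + u)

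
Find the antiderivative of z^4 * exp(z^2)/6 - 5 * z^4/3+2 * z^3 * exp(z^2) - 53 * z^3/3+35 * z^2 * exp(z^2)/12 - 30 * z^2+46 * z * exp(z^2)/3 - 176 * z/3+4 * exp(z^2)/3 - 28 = -(4*z^2 + 5*z - exp(z^2) - 4)*(z^3 + 12*z^2 + 16*z + 80)/12 + C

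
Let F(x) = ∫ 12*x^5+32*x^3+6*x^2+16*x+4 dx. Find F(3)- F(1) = 2220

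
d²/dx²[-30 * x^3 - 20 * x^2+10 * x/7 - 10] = -180*x - 40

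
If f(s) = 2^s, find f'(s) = 2^s*log(2)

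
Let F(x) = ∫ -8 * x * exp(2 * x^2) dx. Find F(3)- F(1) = -2*exp(18) + 2*exp(2)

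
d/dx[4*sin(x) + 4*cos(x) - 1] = -4*sin(x) + 4*cos(x)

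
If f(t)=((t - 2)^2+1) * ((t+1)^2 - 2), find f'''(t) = 24*t - 12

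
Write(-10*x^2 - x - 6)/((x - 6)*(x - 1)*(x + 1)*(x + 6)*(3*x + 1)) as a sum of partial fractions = -549/(2584*(3*x + 1)) - 6/(119*(x + 6)) + 3/(28*(x + 1)) + 17/(280*(x - 1)) - 31/(665*(x - 6))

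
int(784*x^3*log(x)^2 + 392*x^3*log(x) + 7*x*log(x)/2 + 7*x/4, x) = 7*x^2*(112*x^2*log(x) + 1)*log(x)/4 + C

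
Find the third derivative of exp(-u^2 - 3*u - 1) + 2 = (-8*u^3 - 36*u^2 - 42*u - 9)*exp(-u^2 - 3*u - 1)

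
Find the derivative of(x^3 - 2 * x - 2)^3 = 9*x^8 - 42*x^6 - 36*x^5 + 60*x^4 + 96*x^3 + 12*x^2 - 48*x - 24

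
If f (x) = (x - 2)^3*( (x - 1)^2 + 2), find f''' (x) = 60*x^2 - 192*x + 162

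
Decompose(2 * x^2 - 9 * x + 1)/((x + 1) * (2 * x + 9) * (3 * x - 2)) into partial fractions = -37/(155*(3*x - 2)) + 328/(217*(2*x + 9)) - 12/(35*(x + 1))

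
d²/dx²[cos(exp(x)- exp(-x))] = (-exp(4*x)*cos(exp(x) - exp(-x)) - exp(3*x)*sin(exp(x) - exp(-x)) - 2*exp(2*x)*cos(exp(x) - exp(-x)) + exp(x)*sin(exp(x) - exp(-x)) - cos(exp(x) - exp(-x)))*exp(-2*x)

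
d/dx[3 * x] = 3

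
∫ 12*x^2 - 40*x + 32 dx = 4*x^3 - 20*x^2 + 32*x + C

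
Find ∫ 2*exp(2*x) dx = exp(2*x) + C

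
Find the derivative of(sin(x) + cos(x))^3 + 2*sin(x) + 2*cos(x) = sqrt(2)*(3*sin(3*x + pi/4) + 7*cos(x + pi/4))/2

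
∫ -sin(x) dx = cos(x) + C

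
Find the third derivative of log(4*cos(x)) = -2*sin(x)/cos(x)^3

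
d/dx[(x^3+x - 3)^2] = 6*x^5 + 8*x^3 - 18*x^2 + 2*x - 6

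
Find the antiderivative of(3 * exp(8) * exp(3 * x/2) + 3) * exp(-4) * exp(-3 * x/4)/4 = 2*sinh(3*x/4 + 4) + C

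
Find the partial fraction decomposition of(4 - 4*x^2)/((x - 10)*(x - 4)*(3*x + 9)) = -32/(273*(x + 3)) + 10/(21*(x - 4)) - 22/(13*(x - 10))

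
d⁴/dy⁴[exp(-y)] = exp(-y)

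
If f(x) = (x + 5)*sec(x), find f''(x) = (-x + 2*x/cos(x)^2 + 2*sin(x)/cos(x) - 5 + 10/cos(x)^2)/cos(x)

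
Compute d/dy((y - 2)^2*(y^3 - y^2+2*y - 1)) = 5*y^4 - 20*y^3 + 30*y^2 - 26*y + 12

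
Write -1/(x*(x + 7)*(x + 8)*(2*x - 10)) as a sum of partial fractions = 1/(208*(x + 8)) - 1/(168*(x + 7)) - 1/(1560*(x - 5)) + 1/(560*x)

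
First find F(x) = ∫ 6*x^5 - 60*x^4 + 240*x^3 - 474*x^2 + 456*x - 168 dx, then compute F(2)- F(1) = 1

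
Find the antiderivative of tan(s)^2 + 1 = tan(s) + C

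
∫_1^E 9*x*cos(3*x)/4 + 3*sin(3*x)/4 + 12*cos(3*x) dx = -19*sin(3)/4 + (3*E/4 + 4)*sin(3*E)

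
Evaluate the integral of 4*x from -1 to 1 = 0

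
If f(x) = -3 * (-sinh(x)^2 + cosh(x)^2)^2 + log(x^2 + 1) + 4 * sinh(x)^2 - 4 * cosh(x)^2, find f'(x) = 2*x/(x^2 + 1)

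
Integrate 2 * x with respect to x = x^2 + C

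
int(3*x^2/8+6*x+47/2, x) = x^3/8 + 3*x^2 + 47*x/2 + C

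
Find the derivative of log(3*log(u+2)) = 1/(u*log(u + 2) + 2*log(u + 2))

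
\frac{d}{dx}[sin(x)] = cos(x)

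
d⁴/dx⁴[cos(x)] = cos(x)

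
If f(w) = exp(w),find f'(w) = exp(w)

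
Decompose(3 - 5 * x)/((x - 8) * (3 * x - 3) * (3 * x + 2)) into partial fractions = 19/(130*(3*x + 2)) + 2/(105*(x - 1)) - 37/(546*(x - 8))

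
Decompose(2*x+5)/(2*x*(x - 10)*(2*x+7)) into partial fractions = -4/(189*(2*x + 7)) + 5/(108*(x - 10)) - 1/(28*x)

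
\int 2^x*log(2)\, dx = 2^x + C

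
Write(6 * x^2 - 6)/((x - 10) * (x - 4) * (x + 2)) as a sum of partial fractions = 1/(4*(x + 2)) - 5/(2*(x - 4)) + 33/(4*(x - 10))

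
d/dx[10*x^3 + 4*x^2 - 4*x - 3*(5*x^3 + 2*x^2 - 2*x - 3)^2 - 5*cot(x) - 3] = -450*x^5 - 300*x^4 + 192*x^3 + 372*x^2 + 56*x + 5*cot(x)^2 - 35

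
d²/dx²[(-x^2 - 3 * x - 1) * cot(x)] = -2*x^2/tan(x) - 2*x^2/tan(x)^3 + 4*x - 6*x/tan(x) + 4*x/tan(x)^2 - 6*x/tan(x)^3 + 6 - 4/tan(x) + 6/tan(x)^2 - 2/tan(x)^3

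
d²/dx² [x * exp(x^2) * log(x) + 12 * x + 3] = (4*x^4*exp(x^2)*log(x) + 6*x^2*exp(x^2)*log(x) + 4*x^2*exp(x^2) + exp(x^2))/x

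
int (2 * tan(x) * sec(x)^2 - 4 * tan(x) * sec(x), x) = (sec(x) - 2)^2 + C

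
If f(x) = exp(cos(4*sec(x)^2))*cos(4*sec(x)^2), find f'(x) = -8*exp(cos(4*sec(x)^2))*sin(4*sec(x)^2)*cos(4*sec(x)^2)*tan(x)*sec(x)^2 - 8*exp(cos(4*sec(x)^2))*sin(4*sec(x)^2)*tan(x)*sec(x)^2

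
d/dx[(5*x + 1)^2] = 50*x + 10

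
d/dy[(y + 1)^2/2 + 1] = y + 1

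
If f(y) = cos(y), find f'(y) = -sin(y)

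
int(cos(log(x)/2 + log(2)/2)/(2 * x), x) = sin(log(2*x)/2) + C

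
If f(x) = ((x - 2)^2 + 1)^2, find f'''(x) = 24*x - 48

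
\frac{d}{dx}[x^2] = 2*x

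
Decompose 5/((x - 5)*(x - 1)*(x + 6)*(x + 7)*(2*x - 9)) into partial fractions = -80/(3381*(2*x - 9)) + 5/(2208*(x + 7)) - 5/(1617*(x + 6)) + 5/(1568*(x - 1)) + 5/(528*(x - 5))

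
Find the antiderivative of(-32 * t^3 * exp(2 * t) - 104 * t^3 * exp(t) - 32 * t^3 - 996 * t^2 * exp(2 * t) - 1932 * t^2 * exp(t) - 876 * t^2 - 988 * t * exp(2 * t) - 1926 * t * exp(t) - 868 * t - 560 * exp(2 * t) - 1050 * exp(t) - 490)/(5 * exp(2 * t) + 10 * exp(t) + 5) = -2*t*((t + 35)*(exp(t) + 1) + 5*exp(t))*(4*t^2 + 6*t + 7)/(5*exp(t) + 5) + C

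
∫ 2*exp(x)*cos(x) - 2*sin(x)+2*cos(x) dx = sqrt(2)*(exp(x) + 2)*sin(x + pi/4) + C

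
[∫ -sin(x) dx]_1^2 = -cos(1) + cos(2)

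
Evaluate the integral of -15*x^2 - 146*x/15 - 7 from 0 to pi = -5*pi^3 - 73*pi^2/15 - 7*pi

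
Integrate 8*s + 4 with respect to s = 4*s^2 + 4*s + C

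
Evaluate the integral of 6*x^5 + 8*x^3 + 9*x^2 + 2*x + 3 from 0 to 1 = 10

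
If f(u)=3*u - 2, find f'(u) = 3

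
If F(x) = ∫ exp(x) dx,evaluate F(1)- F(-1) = E - exp(-1)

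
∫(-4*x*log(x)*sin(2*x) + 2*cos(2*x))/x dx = 2*log(x)*cos(2*x) + C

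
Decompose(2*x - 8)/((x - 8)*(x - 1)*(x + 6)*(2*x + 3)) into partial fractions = -88/(855*(2*x + 3)) + 10/(441*(x + 6)) + 6/(245*(x - 1)) + 4/(931*(x - 8))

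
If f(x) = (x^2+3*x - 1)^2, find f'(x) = 4*x^3 + 18*x^2 + 14*x - 6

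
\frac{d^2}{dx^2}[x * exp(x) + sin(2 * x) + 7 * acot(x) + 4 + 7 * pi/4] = (x^5*exp(x) + 2*x^4*exp(x) - 4*x^4*sin(2*x) + 2*x^3*exp(x) + 4*x^2*exp(x) - 8*x^2*sin(2*x) + x*exp(x) + 14*x + 2*exp(x) - 4*sin(2*x))/(x^4 + 2*x^2 + 1)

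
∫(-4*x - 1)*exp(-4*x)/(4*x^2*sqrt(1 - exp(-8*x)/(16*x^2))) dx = acsc(4*x*exp(4*x)) + C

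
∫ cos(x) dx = sin(x) + C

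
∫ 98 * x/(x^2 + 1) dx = 49*log(x^2 + 1) + C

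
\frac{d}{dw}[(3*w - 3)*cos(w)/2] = -3*w*sin(w)/2 + 3*sin(w)/2 + 3*cos(w)/2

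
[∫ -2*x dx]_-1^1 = 0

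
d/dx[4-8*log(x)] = -8/x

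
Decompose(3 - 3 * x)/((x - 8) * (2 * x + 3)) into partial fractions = -15/(19*(2*x + 3)) - 21/(19*(x - 8))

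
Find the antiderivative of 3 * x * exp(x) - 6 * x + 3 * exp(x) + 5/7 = x*(-21*x + 21*exp(x) + 5)/7 + C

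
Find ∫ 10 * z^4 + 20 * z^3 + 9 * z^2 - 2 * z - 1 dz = 2*z^5 + 5*z^4 + 3*z^3 - z^2 - z + C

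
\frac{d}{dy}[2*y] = 2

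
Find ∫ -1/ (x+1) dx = -log(x + 1) + C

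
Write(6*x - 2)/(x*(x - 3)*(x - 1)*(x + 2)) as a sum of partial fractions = 7/(15*(x + 2)) - 2/(3*(x - 1)) + 8/(15*(x - 3)) - 1/(3*x)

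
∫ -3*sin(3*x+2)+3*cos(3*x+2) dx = sqrt(2)*sin(3*x + pi/4 + 2) + C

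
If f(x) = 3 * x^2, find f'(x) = 6*x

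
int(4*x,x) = 2*x^2 + C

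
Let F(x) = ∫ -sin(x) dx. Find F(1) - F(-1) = 0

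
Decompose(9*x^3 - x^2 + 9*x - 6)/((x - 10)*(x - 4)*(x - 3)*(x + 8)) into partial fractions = 2375/(1188*(x + 8)) + 255/(77*(x - 3)) - 295/(36*(x - 4)) + 2246/(189*(x - 10))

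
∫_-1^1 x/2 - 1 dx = -2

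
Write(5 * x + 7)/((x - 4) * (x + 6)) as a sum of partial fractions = 23/(10*(x + 6)) + 27/(10*(x - 4))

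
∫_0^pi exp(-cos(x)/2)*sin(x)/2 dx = -exp(-1/2) + exp(1/2)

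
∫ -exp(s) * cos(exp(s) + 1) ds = -sin(exp(s) + 1) + C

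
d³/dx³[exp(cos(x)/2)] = (-sin(x)^2 + 6*cos(x) + 4)*exp(cos(x)/2)*sin(x)/8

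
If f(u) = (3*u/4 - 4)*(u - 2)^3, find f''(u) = 9*u^2 - 51*u + 66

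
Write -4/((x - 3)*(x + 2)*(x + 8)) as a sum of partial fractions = -2/(33*(x + 8)) + 2/(15*(x + 2)) - 4/(55*(x - 3))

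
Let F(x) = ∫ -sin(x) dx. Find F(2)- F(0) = -1 + cos(2)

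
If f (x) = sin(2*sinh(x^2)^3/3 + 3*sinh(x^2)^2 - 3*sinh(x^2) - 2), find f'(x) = 2*x*(6*sinh(x^2) + cosh(2*x^2) - 4)*cos(2*sinh(x^2)^3/3 + 3*sinh(x^2)^2 - 3*sinh(x^2) - 2)*cosh(x^2)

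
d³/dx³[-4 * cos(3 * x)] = -108*sin(3*x)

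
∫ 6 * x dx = 3*x^2 + C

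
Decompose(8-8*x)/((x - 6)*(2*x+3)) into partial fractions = -8/(3*(2*x + 3)) - 8/(3*(x - 6))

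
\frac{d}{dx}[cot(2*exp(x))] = -2*exp(x)/sin(2*exp(x))^2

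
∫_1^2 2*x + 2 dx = 5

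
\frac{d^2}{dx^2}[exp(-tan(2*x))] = 4*(tan(2*x) - 1)^2*exp(-tan(2*x))/cos(2*x)^2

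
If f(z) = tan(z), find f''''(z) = 24*tan(z)^5 + 40*tan(z)^3 + 16*tan(z)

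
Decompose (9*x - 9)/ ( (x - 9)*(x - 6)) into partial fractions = -15/(x - 6) + 24/(x - 9)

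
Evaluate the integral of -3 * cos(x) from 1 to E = -3*sin(E) + 3*sin(1)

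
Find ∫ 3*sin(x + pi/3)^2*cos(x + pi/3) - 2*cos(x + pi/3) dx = (sin(x + pi/3)^2 - 2)*sin(x + pi/3) + C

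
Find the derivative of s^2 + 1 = 2*s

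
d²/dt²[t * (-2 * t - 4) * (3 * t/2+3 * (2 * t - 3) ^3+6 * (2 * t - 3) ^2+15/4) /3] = -320*t^3 + 288*t^2 + 306*t - 213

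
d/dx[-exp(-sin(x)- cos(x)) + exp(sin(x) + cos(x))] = sqrt(2)*(exp(2*sin(x))*exp(2*cos(x)) + 1)*exp(-sqrt(2)*sin(x + pi/4))*cos(x + pi/4)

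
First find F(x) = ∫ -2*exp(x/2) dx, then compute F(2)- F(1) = -4*E + 4*exp(1/2)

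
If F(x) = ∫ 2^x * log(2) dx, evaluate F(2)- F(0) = 3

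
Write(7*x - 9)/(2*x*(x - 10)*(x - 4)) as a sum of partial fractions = -19/(48*(x - 4)) + 61/(120*(x - 10)) - 9/(80*x)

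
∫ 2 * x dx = x^2 + C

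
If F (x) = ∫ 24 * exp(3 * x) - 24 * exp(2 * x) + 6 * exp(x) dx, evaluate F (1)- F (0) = -1 + (-1 + 2*E)^3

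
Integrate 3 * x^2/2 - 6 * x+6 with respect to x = x^3/2 - 3*x^2 + 6*x + C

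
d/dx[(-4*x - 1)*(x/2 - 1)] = 7/2 - 4*x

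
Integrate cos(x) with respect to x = sin(x) + C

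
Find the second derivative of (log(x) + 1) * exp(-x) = (x^2*log(x) + x^2 - 2*x - 1)*exp(-x)/x^2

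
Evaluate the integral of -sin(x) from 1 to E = cos(E) - cos(1)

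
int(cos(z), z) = sin(z) + C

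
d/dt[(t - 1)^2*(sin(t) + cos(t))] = -t^2*sin(t) + t^2*cos(t) + 4*t*sin(t) - 3*sin(t) - cos(t)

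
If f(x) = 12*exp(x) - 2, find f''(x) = 12*exp(x)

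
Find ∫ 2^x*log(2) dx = 2^x + C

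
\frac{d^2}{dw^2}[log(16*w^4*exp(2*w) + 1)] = (-1024*w^6*exp(4*w) + 64*w^4*exp(2*w) + 256*w^3*exp(2*w) + 192*w^2*exp(2*w))/(256*w^8*exp(4*w) + 32*w^4*exp(2*w) + 1)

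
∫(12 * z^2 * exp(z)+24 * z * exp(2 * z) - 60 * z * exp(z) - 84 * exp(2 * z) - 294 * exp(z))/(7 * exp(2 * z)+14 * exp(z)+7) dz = (12*z^2/7 - 12*z - 30)*exp(z)/(exp(z) + 1) + C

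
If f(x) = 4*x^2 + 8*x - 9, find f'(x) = 8*x + 8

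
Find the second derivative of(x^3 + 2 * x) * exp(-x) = (x^3 - 6*x^2 + 8*x - 4)*exp(-x)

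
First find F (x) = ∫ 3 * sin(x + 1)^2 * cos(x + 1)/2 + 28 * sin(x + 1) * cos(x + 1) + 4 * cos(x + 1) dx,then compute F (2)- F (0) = -7*cos(6) - 35*sin(1)/8 + 7*cos(2) - sin(9)/8 + 9*sin(3)/2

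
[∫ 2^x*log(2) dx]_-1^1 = 3/2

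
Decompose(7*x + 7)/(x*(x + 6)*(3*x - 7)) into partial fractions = 6/(5*(3*x - 7)) - 7/(30*(x + 6)) - 1/(6*x)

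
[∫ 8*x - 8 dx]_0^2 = 0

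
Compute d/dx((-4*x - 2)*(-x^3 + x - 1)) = 16*x^3 + 6*x^2 - 8*x + 2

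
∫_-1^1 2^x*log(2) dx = 3/2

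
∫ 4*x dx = 2*x^2 + C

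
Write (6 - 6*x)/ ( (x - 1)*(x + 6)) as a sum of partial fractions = -6/(x + 6)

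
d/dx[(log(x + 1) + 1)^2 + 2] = (2*log(x + 1) + 2)/(x + 1)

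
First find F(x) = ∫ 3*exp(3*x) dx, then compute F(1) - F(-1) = -exp(-3) + exp(3)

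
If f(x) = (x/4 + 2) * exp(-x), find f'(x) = (-x - 7)*exp(-x)/4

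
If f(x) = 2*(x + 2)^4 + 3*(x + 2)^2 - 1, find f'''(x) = 48*x + 96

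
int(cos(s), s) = sin(s) + C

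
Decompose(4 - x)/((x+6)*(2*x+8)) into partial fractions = -5/(2*(x + 6)) + 2/(x + 4)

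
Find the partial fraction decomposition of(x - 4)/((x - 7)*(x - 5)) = -1/(2*(x - 5)) + 3/(2*(x - 7))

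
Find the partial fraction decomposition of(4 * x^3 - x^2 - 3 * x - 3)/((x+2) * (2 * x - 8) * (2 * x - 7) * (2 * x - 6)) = -53/(2*(2*x - 7)) + 1/(40*(x + 2)) + 87/(20*(x - 3)) + 75/(8*(x - 4))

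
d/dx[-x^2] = -2*x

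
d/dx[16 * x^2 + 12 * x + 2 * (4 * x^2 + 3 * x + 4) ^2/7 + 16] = 128*x^3/7 + 144*x^2/7 + 388*x/7 + 132/7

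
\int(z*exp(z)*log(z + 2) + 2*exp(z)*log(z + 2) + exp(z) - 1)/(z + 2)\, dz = (exp(z) - 1)*log(z + 2) + C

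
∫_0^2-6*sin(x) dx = -6 + 6*cos(2)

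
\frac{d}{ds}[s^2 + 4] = 2*s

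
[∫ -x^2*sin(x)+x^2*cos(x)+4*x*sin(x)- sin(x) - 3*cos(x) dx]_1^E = (-2 + (-1 + E)^2)*(cos(E) + sin(E)) + 2*cos(1) + 2*sin(1)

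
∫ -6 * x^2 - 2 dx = -2*x^3 - 2*x + C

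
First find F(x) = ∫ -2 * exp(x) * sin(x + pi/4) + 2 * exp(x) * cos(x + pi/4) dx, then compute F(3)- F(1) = 2*E*(exp(2)*cos(pi/4 + 3) - cos(pi/4 + 1))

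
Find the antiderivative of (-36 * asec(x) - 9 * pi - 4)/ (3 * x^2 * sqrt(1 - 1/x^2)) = -3*(4*asec(x) + pi)^2/8 - 4*asec(x)/3 + C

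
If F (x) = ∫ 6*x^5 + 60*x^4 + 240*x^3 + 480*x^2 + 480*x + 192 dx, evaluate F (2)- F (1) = 3367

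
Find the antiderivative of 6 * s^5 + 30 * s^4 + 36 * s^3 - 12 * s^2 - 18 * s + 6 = s^6 + 6*s^5 + 9*s^4 - 4*s^3 - 9*s^2 + 6*s + C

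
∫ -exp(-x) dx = exp(-x) + C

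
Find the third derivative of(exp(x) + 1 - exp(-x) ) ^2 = (8*exp(4*x) + 2*exp(3*x) + 2*exp(x) - 8)*exp(-2*x)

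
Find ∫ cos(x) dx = sin(x) + C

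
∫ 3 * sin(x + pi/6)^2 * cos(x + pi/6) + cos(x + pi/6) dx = sin(x + pi/6)^3 + sin(x + pi/6) + C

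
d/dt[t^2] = 2*t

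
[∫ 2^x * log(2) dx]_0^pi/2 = -1 + 2^(pi/2)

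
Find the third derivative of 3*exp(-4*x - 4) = -192*exp(-4*x - 4)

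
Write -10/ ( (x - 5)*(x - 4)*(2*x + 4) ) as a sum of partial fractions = -5/(42*(x + 2)) + 5/(6*(x - 4)) - 5/(7*(x - 5))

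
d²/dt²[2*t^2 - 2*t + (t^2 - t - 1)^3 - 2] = 30*t^4 - 60*t^3 + 30*t + 4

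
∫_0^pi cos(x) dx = 0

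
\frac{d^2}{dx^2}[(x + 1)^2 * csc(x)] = (-x^2 + 2*x^2/sin(x)^2 - 2*x - 4*x*cos(x)/sin(x) + 4*x/sin(x)^2 + 1 - 4*cos(x)/sin(x) + 2/sin(x)^2)/sin(x)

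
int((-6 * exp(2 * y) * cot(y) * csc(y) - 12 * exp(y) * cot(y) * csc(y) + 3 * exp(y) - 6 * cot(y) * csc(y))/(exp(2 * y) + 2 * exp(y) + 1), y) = ((2*exp(y) + 2)*(3*csc(y) + 1) + 3*exp(y))/(exp(y) + 1) + C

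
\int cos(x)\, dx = sin(x) + C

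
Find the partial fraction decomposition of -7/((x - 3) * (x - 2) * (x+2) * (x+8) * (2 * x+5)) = 112/(1089*(2*x + 5)) - 7/(7260*(x + 8)) - 7/(120*(x + 2)) + 7/(360*(x - 2)) - 7/(605*(x - 3))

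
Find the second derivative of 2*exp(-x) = 2*exp(-x)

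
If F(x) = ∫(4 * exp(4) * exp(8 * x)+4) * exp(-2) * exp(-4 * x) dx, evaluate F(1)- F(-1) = -exp(-2) - exp(-6) + exp(2) + exp(6)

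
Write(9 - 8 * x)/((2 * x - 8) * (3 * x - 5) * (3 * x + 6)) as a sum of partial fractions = 13/(154*(3*x - 5)) + 25/(396*(x + 2)) - 23/(252*(x - 4))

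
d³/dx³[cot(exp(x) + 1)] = (-6*(-1 + sin(exp(x) + 1)^(-2))^2*exp(2*x) + 6*exp(2*x) - 8*exp(2*x)/sin(exp(x) + 1)^2 + 6*exp(x)*cos(exp(x) + 1)/sin(exp(x) + 1)^3 - 1/sin(exp(x) + 1)^2)*exp(x)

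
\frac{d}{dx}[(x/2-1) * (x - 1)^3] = 2*x^3 - 15*x^2/2 + 9*x - 7/2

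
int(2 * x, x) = x^2 + C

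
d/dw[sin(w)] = cos(w)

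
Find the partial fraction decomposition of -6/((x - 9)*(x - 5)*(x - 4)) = -6/(5*(x - 4)) + 3/(2*(x - 5)) - 3/(10*(x - 9))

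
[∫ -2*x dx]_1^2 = -3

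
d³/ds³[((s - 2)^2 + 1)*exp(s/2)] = s^2*exp(s/2)/8 + s*exp(s/2) + 5*exp(s/2)/8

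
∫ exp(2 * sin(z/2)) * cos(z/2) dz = exp(2*sin(z/2)) + C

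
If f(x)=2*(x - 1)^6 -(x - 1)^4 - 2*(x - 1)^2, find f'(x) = 12*x^5 - 60*x^4 + 116*x^3 - 108*x^2 + 44*x - 4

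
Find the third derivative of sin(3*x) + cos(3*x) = 27*sin(3*x) - 27*cos(3*x)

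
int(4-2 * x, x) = -x^2 + 4*x + C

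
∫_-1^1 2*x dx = 0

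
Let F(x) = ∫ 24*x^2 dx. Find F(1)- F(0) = 8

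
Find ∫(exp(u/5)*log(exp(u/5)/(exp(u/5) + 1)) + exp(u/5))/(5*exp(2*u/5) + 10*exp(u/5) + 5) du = (u/5 - log(exp(u/5) + 1))*exp(u/5)/(exp(u/5) + 1) + C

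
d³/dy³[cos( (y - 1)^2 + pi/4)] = 8*y^3*sin(y^2 - 2*y + pi/4 + 1) - 24*y^2*sin(y^2 - 2*y + pi/4 + 1) + 24*y*sin(y^2 - 2*y + pi/4 + 1) - 12*y*cos(y^2 - 2*y + pi/4 + 1) - 8*sin(y^2 - 2*y + pi/4 + 1) + 12*cos(y^2 - 2*y + pi/4 + 1)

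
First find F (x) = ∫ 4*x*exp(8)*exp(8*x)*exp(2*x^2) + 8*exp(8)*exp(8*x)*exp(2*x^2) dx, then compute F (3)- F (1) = -exp(18) + exp(50)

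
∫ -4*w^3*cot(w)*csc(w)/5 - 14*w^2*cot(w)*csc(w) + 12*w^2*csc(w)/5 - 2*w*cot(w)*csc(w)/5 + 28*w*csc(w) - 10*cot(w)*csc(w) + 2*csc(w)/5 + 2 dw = 2*w + 2*(2*w^3 + 35*w^2 + w + 25)*csc(w)/5 + C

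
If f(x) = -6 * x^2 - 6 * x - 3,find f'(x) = -12*x - 6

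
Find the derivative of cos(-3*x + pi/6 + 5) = 3*sin(-3*x + pi/6 + 5)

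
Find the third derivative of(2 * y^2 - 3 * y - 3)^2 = 96*y - 72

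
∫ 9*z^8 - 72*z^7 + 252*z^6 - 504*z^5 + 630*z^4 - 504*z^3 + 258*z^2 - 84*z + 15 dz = z^9 - 9*z^8 + 36*z^7 - 84*z^6 + 126*z^5 - 126*z^4 + 86*z^3 - 42*z^2 + 15*z + C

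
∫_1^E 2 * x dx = -1 + exp(2)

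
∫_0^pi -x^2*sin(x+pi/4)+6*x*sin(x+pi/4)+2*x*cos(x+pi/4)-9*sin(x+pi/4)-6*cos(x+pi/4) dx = -9*sqrt(2)/2 - sqrt(2)*(-3 + pi)^2/2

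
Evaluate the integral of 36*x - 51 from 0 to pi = -32 - 3*pi + 2*(-4 + 3*pi)^2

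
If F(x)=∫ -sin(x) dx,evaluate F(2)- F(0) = -1 + cos(2)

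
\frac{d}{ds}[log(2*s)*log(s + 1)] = (s*log(s) + s*log(s + 1) + s*log(2) + log(s + 1))/(s^2 + s)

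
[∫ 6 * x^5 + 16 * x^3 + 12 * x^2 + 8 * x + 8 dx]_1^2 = 171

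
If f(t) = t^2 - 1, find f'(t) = 2*t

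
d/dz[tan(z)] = cos(z)^(-2)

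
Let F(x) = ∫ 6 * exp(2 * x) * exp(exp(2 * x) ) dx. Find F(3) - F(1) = -3*exp(exp(2)) + 3*exp(exp(6))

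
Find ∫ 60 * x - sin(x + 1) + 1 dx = 30*x^2 + x + cos(x + 1) + C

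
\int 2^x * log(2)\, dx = 2^x + C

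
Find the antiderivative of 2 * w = w^2 + C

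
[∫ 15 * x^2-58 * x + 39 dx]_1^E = -24 + (-3 + E)^2*(1 + 5*E)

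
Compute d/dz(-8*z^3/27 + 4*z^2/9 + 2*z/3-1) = -8*z^2/9 + 8*z/9 + 2/3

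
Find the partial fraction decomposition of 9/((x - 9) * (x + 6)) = -3/(5*(x + 6)) + 3/(5*(x - 9))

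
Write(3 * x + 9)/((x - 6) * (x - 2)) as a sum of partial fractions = -15/(4*(x - 2)) + 27/(4*(x - 6))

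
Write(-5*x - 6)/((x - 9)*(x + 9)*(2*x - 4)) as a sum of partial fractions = 13/(132*(x + 9)) + 8/(77*(x - 2)) - 17/(84*(x - 9))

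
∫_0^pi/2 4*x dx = pi^2/2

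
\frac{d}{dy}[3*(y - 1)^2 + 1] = 6*y - 6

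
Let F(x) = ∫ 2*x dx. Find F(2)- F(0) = 4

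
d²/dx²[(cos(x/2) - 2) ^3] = -51*cos(x/2)/16 + 3*cos(x) - 9*cos(3*x/2)/16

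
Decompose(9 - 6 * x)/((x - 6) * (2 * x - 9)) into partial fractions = 12/(2*x - 9) - 9/(x - 6)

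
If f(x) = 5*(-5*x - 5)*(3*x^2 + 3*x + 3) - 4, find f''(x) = -450*x - 300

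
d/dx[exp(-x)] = -exp(-x)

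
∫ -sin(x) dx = cos(x) + C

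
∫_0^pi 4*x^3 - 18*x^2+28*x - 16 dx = -8 + (-2 + pi)^2*(1 + (-1 + pi)^2)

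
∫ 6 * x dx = 3*x^2 + C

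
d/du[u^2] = 2*u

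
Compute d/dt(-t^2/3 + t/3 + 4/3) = 1/3 - 2*t/3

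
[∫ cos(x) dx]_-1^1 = 2*sin(1)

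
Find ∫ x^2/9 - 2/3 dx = x^3/27 - 2*x/3 + C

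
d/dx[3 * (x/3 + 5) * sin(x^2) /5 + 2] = 2*x^2*cos(x^2)/5 + 6*x*cos(x^2) + sin(x^2)/5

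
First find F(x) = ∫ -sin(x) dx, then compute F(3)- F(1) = cos(3) - cos(1)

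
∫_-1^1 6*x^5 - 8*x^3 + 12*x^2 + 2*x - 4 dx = 0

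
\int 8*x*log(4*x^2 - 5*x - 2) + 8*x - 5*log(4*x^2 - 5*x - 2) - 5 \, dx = (4*x^2 - 5*x - 2)*log(4*x^2 - 5*x - 2) + C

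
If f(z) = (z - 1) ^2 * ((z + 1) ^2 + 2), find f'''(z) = 24*z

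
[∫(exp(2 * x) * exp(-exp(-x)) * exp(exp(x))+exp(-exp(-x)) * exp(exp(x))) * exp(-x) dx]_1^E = -exp(E - exp(-1)) + exp(-exp(-E) + exp(E))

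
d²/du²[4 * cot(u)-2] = 8*cos(u)/sin(u)^3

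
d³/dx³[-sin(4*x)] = 64*cos(4*x)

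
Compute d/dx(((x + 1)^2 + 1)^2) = 4*x^3 + 12*x^2 + 16*x + 8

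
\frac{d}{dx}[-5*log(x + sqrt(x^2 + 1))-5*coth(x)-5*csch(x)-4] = 5*(x^2*cosh(x) + x^2 + x*sqrt(x^2 + 1)*cosh(x) + x*sqrt(x^2 + 1) - x*sinh(x)^2 - sqrt(x^2 + 1)*sinh(x)^2 + cosh(x) + 1)/((x^2 + x*sqrt(x^2 + 1) + 1)*sinh(x)^2)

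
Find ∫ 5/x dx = 5*log(2*x) + C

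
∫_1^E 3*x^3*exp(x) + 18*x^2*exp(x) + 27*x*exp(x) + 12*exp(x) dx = -24*E + 3*(1 + E)^3*exp(E)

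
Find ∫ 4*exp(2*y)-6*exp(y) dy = 2*(exp(y) - 1)^2 - 2*exp(y) + C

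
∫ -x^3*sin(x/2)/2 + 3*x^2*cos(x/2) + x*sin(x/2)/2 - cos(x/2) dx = x*(x^2 - 1)*cos(x/2) + C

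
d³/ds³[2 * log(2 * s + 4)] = 4/(s^3 + 6*s^2 + 12*s + 8)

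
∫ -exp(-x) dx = exp(-x) + C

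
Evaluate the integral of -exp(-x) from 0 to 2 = -1 + exp(-2)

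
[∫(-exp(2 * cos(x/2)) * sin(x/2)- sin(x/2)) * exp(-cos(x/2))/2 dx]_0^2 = -E - exp(-cos(1)) + exp(-1) + exp(cos(1))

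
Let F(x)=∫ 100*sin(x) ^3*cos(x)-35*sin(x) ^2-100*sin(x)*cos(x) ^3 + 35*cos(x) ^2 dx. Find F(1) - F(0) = -25/4 + 25*cos(4)/4 + 35*sin(2)/2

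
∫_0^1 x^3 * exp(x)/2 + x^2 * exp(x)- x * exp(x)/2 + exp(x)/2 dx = E/2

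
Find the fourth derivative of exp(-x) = exp(-x)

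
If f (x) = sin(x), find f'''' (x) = sin(x)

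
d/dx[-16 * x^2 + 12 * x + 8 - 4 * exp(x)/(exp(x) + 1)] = (-32*x*exp(2*x) - 64*x*exp(x) - 32*x + 12*exp(2*x) + 20*exp(x) + 12)/(exp(2*x) + 2*exp(x) + 1)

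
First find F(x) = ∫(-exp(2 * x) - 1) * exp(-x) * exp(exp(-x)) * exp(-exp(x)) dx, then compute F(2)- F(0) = -1 + exp(-exp(2) + exp(-2))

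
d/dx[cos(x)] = -sin(x)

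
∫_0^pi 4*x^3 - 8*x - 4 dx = 1 + (-2 + (-1 + pi)^2)*(1 + pi)^2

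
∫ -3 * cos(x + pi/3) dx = -3*sin(x + pi/3) + C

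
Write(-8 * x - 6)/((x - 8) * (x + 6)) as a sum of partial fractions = -3/(x + 6) - 5/(x - 8)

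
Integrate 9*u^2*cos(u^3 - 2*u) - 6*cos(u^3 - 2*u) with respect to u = 3*sin(u*(u^2 - 2)) + C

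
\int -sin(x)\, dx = cos(x) + C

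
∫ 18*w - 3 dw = 9*w^2 - 3*w + C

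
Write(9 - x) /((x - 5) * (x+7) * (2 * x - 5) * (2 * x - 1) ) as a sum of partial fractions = 17/(270*(2*x - 1)) - 13/(190*(2*x - 5)) - 4/(855*(x + 7)) + 1/(135*(x - 5))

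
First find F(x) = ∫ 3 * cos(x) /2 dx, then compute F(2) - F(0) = 3*sin(2)/2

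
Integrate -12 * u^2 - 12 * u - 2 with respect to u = -4*u^3 - 6*u^2 - 2*u + C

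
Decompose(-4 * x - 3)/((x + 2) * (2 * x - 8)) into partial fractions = -5/(12*(x + 2)) - 19/(12*(x - 4))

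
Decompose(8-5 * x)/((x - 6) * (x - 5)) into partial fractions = 17/(x - 5) - 22/(x - 6)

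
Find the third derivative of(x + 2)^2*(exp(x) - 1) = x^2*exp(x) + 10*x*exp(x) + 22*exp(x)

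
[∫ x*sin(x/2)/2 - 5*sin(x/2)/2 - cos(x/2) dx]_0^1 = -5 + 4*cos(1/2)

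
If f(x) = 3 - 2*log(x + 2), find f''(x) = 2/(x^2 + 4*x + 4)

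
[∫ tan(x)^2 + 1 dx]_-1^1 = 2*tan(1)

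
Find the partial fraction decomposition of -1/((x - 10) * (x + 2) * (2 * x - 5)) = 4/(135*(2*x - 5)) - 1/(108*(x + 2)) - 1/(180*(x - 10))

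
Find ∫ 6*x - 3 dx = 3*x^2 - 3*x + C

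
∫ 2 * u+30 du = u^2 + 30*u + C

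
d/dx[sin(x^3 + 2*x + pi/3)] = (3*x^2 + 2)*cos(x^3 + 2*x + pi/3)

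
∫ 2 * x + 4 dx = x^2 + 4*x + C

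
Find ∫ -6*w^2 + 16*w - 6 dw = -2*w^3 + 8*w^2 - 6*w + C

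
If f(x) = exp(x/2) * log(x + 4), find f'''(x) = (x^3*exp(x/2)*log(x + 4) + 12*x^2*exp(x/2)*log(x + 4) + 6*x^2*exp(x/2) + 48*x*exp(x/2)*log(x + 4) + 36*x*exp(x/2) + 64*exp(x/2)*log(x + 4) + 64*exp(x/2))/(8*x^3 + 96*x^2 + 384*x + 512)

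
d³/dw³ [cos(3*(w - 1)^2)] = 216*w^3*sin(3*w^2 - 6*w + 3) - 648*w^2*sin(3*w^2 - 6*w + 3) + 648*w*sin(3*w^2 - 6*w + 3) - 108*w*cos(3*w^2 - 6*w + 3) - 216*sin(3*w^2 - 6*w + 3) + 108*cos(3*w^2 - 6*w + 3)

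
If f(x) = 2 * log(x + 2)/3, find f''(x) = -2/(3*x^2 + 12*x + 12)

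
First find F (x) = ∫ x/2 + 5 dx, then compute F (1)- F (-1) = 10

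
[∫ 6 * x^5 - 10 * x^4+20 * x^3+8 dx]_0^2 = 96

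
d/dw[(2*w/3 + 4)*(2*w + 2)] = 8*w/3 + 28/3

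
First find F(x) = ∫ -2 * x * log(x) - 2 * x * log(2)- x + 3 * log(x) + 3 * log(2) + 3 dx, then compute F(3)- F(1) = -2*log(2)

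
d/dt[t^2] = 2*t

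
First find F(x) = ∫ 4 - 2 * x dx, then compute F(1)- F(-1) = 8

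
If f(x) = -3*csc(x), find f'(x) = 3*cot(x)*csc(x)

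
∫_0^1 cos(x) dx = sin(1)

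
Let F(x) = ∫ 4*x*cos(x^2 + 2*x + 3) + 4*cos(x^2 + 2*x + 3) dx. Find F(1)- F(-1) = -2*sin(2) + 2*sin(6)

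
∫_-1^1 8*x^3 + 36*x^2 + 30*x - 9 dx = 6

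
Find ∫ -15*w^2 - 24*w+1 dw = -5*w^3 - 12*w^2 + w + C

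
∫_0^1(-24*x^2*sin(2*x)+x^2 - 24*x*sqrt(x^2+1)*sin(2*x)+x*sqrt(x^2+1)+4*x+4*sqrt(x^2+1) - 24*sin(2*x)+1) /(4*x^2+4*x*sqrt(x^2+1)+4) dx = -11/4 + 3*cos(2) + log(1 + sqrt(2))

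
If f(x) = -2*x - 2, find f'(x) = -2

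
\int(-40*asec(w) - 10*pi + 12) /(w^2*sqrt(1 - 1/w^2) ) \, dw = -5*(4*asec(w) + pi)^2/4 + 12*asec(w) + C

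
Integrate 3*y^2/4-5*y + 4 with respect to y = y^3/4 - 5*y^2/2 + 4*y + C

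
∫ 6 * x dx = 3*x^2 + C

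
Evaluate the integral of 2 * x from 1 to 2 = 3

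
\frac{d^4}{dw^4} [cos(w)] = cos(w)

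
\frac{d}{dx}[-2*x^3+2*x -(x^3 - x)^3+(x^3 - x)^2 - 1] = -9*x^8 + 21*x^6 + 6*x^5 - 15*x^4 - 8*x^3 - 3*x^2 + 2*x + 2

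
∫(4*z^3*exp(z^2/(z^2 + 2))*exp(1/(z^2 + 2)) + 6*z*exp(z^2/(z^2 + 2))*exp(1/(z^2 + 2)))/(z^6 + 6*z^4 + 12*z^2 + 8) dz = (z^2 + 1)*exp((z^2 + 1)/(z^2 + 2))/(z^2 + 2) + C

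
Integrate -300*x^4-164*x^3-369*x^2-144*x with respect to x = -60*x^5 - 41*x^4 - 123*x^3 - 72*x^2 + C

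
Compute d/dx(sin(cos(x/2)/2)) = -sin(x/2)*cos(cos(x/2)/2)/4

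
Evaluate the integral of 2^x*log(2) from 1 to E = -2 + 2^E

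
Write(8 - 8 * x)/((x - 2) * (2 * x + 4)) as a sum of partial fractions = -3/(x + 2) - 1/(x - 2)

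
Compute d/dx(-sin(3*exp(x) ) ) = -3*exp(x)*cos(3*exp(x))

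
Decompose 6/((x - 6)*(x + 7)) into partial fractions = -6/(13*(x + 7)) + 6/(13*(x - 6))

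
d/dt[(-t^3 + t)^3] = -9*t^8 + 21*t^6 - 15*t^4 + 3*t^2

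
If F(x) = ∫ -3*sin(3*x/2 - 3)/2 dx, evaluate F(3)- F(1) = 0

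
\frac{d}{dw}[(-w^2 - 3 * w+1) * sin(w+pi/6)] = -w^2*cos(w + pi/6) - 2*w*sin(w + pi/6) - 3*w*cos(w + pi/6) - 3*sin(w + pi/6) + cos(w + pi/6)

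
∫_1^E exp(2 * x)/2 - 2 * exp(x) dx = -(-2 + E/2)^2 + (-2 + exp(E)/2)^2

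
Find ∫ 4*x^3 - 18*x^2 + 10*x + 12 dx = x^4 - 6*x^3 + 5*x^2 + 12*x + C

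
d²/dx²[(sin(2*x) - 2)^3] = -12*sin(2*x)^3 + 48*sin(2*x)^2 + 24*sin(2*x)*cos(2*x)^2 - 48*sin(2*x) - 48*cos(2*x)^2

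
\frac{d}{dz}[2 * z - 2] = 2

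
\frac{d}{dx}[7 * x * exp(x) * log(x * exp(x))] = 7*x*(x + log(x))*exp(x) + 7*x*exp(x) + 7*(x + log(x))*exp(x) + 7*exp(x)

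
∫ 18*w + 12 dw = 9*w^2 + 12*w + C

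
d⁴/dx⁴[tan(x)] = 24*tan(x)^5 + 40*tan(x)^3 + 16*tan(x)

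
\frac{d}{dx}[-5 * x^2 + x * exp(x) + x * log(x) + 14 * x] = x*exp(x) - 10*x + exp(x) + log(x) + 15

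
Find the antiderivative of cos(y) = sin(y) + C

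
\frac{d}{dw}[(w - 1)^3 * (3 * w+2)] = 12*w^3 - 21*w^2 + 6*w + 3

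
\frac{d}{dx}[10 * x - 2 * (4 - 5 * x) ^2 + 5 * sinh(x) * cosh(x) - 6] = -100*x + 5*cosh(2*x) + 90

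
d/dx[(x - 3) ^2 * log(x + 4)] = (2*x^2*log(x + 4) + x^2 + 2*x*log(x + 4) - 6*x - 24*log(x + 4) + 9)/(x + 4)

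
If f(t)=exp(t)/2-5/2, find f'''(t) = exp(t)/2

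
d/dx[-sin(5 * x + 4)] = -5*cos(5*x + 4)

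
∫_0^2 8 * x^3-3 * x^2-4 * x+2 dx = 20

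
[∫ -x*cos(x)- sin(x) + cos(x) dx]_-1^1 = 2*sin(1)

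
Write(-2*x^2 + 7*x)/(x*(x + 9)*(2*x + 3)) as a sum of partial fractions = 4/(3*(2*x + 3)) - 5/(3*(x + 9))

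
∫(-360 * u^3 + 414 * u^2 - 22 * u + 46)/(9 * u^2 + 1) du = -20*u^2 + 46*u + log(9*u^2 + 1) + C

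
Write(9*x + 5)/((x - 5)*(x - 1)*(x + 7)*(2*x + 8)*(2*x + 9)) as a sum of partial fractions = 284/(1045*(2*x + 9)) - 29/(1440*(x + 7)) - 31/(270*(x + 4)) - 7/(1760*(x - 1)) + 25/(8208*(x - 5))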